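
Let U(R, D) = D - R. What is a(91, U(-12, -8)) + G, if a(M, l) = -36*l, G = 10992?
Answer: 10848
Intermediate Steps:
a(91, U(-12, -8)) + G = -36*(-8 - 1*(-12)) + 10992 = -36*(-8 + 12) + 10992 = -36*4 + 10992 = -144 + 10992 = 10848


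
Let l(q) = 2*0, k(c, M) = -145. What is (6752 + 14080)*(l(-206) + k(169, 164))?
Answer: -3020640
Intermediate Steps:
l(q) = 0
(6752 + 14080)*(l(-206) + k(169, 164)) = (6752 + 14080)*(0 - 145) = 20832*(-145) = -3020640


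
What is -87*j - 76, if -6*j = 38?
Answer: 475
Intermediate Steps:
j = -19/3 (j = -⅙*38 = -19/3 ≈ -6.3333)
-87*j - 76 = -87*(-19/3) - 76 = 551 - 76 = 475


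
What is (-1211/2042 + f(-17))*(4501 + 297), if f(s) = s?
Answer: -86184075/1021 ≈ -84411.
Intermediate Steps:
(-1211/2042 + f(-17))*(4501 + 297) = (-1211/2042 - 17)*(4501 + 297) = (-1211*1/2042 - 17)*4798 = (-1211/2042 - 17)*4798 = -35925/2042*4798 = -86184075/1021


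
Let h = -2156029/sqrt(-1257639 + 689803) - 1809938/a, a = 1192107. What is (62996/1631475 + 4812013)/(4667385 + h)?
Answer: 9856275807543207405157734181189267348/9560039803221477523876473154756711725 - 5345394706971111275148521800798*I*sqrt(141959)/3186679934407159174625491051585570575 ≈ 1.031 - 0.00063201*I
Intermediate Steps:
h = -1809938/1192107 + 2156029*I*sqrt(141959)/283918 (h = -2156029/sqrt(-1257639 + 689803) - 1809938/1192107 = -2156029*(-I*sqrt(141959)/283918) - 1809938*1/1192107 = -2156029*(-I*sqrt(141959)/283918) - 1809938/1192107 = -(-2156029)*I*sqrt(141959)/283918 - 1809938/1192107 = 2156029*I*sqrt(141959)/283918 - 1809938/1192107 = -1809938/1192107 + 2156029*I*sqrt(141959)/283918 ≈ -1.5183 + 2861.2*I)
(62996/1631475 + 4812013)/(4667385 + h) = (62996/1631475 + 4812013)/(4667385 + (-1809938/1192107 + 2156029*I*sqrt(141959)/283918)) = (62996*(1/1631475) + 4812013)/(5564020520257/1192107 + 2156029*I*sqrt(141959)/283918) = (62996/1631475 + 4812013)/(5564020520257/1192107 + 2156029*I*sqrt(141959)/283918) = 7850678972171/(1631475*(5564020520257/1192107 + 2156029*I*sqrt(141959)/283918))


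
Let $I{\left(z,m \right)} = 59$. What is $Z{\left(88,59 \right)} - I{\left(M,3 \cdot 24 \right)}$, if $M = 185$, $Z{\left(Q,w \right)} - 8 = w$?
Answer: $8$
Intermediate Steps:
$Z{\left(Q,w \right)} = 8 + w$
$Z{\left(88,59 \right)} - I{\left(M,3 \cdot 24 \right)} = \left(8 + 59\right) - 59 = 67 - 59 = 8$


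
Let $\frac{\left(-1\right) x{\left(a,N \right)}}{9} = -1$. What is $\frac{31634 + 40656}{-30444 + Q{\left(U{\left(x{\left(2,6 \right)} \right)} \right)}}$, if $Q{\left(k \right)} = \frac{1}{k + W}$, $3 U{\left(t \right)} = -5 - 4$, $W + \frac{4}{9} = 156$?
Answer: $- \frac{99254170}{41799603} \approx -2.3745$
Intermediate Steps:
$x{\left(a,N \right)} = 9$ ($x{\left(a,N \right)} = \left(-9\right) \left(-1\right) = 9$)
$W = \frac{1400}{9}$ ($W = - \frac{4}{9} + 156 = \frac{1400}{9} \approx 155.56$)
$U{\left(t \right)} = -3$ ($U{\left(t \right)} = \frac{-5 - 4}{3} = \frac{1}{3} \left(-9\right) = -3$)
$Q{\left(k \right)} = \frac{1}{\frac{1400}{9} + k}$ ($Q{\left(k \right)} = \frac{1}{k + \frac{1400}{9}} = \frac{1}{\frac{1400}{9} + k}$)
$\frac{31634 + 40656}{-30444 + Q{\left(U{\left(x{\left(2,6 \right)} \right)} \right)}} = \frac{31634 + 40656}{-30444 + \frac{9}{1400 + 9 \left(-3\right)}} = \frac{72290}{-30444 + \frac{9}{1400 - 27}} = \frac{72290}{-30444 + \frac{9}{1373}} = \frac{72290}{- \frac{41799603}{1373}} = 72290 \left(- \frac{1373}{41799603}\right) = - \frac{99254170}{41799603}$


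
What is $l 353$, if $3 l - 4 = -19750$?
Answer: $-2323446$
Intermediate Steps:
$l = -6582$ ($l = \frac{4}{3} + \frac{1}{3} \left(-19750\right) = \frac{4}{3} - \frac{19750}{3} = -6582$)
$l 353 = \left(-6582\right) 353 = -2323446$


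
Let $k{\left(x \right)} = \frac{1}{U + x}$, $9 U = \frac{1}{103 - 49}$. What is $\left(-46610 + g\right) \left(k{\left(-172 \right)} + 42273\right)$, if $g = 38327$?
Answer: $- \frac{29269155501531}{83591} \approx -3.5015 \cdot 10^{8}$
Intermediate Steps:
$U = \frac{1}{486}$ ($U = \frac{1}{9 \left(103 - 49\right)} = \frac{1}{9 \cdot 54} = \frac{1}{9} \cdot \frac{1}{54} = \frac{1}{486} \approx 0.0020576$)
$k{\left(x \right)} = \frac{1}{\frac{1}{486} + x}$
$\left(-46610 + g\right) \left(k{\left(-172 \right)} + 42273\right) = \left(-46610 + 38327\right) \left(\frac{486}{1 + 486 \left(-172\right)} + 42273\right) = - 8283 \left(\frac{486}{1 - 83592} + 42273\right) = - 8283 \left(\frac{486}{-83591} + 42273\right) = - 8283 \left(486 \left(- \frac{1}{83591}\right) + 42273\right) = - 8283 \left(- \frac{486}{83591} + 42273\right) = \left(-8283\right) \frac{3533641857}{83591} = - \frac{29269155501531}{83591}$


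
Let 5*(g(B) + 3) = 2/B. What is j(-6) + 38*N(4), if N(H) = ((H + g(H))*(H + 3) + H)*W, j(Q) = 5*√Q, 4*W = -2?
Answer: -2223/10 + 5*I*√6 ≈ -222.3 + 12.247*I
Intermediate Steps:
W = -½ (W = (¼)*(-2) = -½ ≈ -0.50000)
g(B) = -3 + 2/(5*B) (g(B) = -3 + (2/B)/5 = -3 + 2/(5*B))
N(H) = -H/2 - (3 + H)*(-3 + H + 2/(5*H))/2 (N(H) = ((H + (-3 + 2/(5*H)))*(H + 3) + H)*(-½) = ((-3 + H + 2/(5*H))*(3 + H) + H)*(-½) = ((3 + H)*(-3 + H + 2/(5*H)) + H)*(-½) = (H + (3 + H)*(-3 + H + 2/(5*H)))*(-½) = -H/2 - (3 + H)*(-3 + H + 2/(5*H))/2)
j(-6) + 38*N(4) = 5*√(-6) + 38*(43/10 - ⅗/4 - ½*4 - ½*4²) = 5*(I*√6) + 38*(43/10 - ⅗*¼ - 2 - ½*16) = 5*I*√6 + 38*(43/10 - 3/20 - 2 - 8) = 5*I*√6 + 38*(-117/20) = 5*I*√6 - 2223/10 = -2223/10 + 5*I*√6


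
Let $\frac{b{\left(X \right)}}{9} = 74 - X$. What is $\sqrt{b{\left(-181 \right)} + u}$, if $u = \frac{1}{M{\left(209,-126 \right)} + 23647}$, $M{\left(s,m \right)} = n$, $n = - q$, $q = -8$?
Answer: $\frac{\sqrt{1284187986030}}{23655} \approx 47.906$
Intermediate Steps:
$b{\left(X \right)} = 666 - 9 X$ ($b{\left(X \right)} = 9 \left(74 - X\right) = 666 - 9 X$)
$n = 8$ ($n = \left(-1\right) \left(-8\right) = 8$)
$M{\left(s,m \right)} = 8$
$u = \frac{1}{23655}$ ($u = \frac{1}{8 + 23647} = \frac{1}{23655} \approx 4.2274 \cdot 10^{-5}$)
$\sqrt{b{\left(-181 \right)} + u} = \sqrt{\left(666 - -1629\right) + \frac{1}{23655}} = \sqrt{\left(666 + 1629\right) + \frac{1}{23655}} = \sqrt{2295 + \frac{1}{23655}} = \sqrt{\frac{54288226}{23655}} = \frac{\sqrt{1284187986030}}{23655}$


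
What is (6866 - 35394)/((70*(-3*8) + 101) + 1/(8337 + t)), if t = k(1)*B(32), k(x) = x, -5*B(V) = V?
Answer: 594138392/32885041 ≈ 18.067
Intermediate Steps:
B(V) = -V/5
t = -32/5 (t = 1*(-⅕*32) = 1*(-32/5) = -32/5 ≈ -6.4000)
(6866 - 35394)/((70*(-3*8) + 101) + 1/(8337 + t)) = (6866 - 35394)/((70*(-3*8) + 101) + 1/(8337 - 32/5)) = -28528/((70*(-24) + 101) + 1/(41653/5)) = -28528/((-1680 + 101) + 5/41653) = -28528/(-1579 + 5/41653) = -28528/(-65770082/41653) = -28528*(-41653/65770082) = 594138392/32885041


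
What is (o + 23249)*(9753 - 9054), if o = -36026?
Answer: -8931123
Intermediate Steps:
(o + 23249)*(9753 - 9054) = (-36026 + 23249)*(9753 - 9054) = -12777*699 = -8931123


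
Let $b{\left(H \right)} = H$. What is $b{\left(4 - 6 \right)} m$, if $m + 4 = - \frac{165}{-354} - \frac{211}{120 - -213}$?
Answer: $\frac{163759}{19647} \approx 8.3351$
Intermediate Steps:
$m = - \frac{163759}{39294}$ ($m = -4 - \left(- \frac{55}{118} + \frac{211}{120 - -213}\right) = -4 - \left(- \frac{55}{118} + \frac{211}{120 + 213}\right) = -4 + \left(\frac{55}{118} - \frac{211}{333}\right) = -4 - \frac{6583}{39294} = - \frac{163759}{39294} \approx -4.1675$)
$b{\left(4 - 6 \right)} m = \left(4 - 6\right) \left(- \frac{163759}{39294}\right) = \left(-2\right) \left(- \frac{163759}{39294}\right) = \frac{163759}{19647}$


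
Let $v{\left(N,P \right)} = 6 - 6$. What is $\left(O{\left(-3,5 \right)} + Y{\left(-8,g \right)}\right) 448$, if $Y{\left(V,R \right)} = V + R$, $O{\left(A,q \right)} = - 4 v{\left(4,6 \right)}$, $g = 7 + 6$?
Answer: $2240$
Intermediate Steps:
$v{\left(N,P \right)} = 0$ ($v{\left(N,P \right)} = 6 - 6 = 0$)
$g = 13$
$O{\left(A,q \right)} = 0$ ($O{\left(A,q \right)} = \left(-4\right) 0 = 0$)
$Y{\left(V,R \right)} = R + V$
$\left(O{\left(-3,5 \right)} + Y{\left(-8,g \right)}\right) 448 = \left(0 + \left(13 - 8\right)\right) 448 = \left(0 + 5\right) 448 = 5 \cdot 448 = 2240$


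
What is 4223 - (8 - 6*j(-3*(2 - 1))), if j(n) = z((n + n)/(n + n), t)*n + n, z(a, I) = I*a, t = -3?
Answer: 4251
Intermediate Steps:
j(n) = -2*n (j(n) = (-3*(n + n)/(n + n))*n + n = (-3*2*n/(2*n))*n + n = (-3*2*n*1/(2*n))*n + n = (-3*1)*n + n = -3*n + n = -2*n)
4223 - (8 - 6*j(-3*(2 - 1))) = 4223 - (8 - (-12)*(-3*(2 - 1))) = 4223 - (8 - (-12)*(-3*1)) = 4223 - (8 - (-12)*(-3)) = 4223 - (8 - 6*6) = 4223 - (8 - 36) = 4223 - 1*(-28) = 4223 + 28 = 4251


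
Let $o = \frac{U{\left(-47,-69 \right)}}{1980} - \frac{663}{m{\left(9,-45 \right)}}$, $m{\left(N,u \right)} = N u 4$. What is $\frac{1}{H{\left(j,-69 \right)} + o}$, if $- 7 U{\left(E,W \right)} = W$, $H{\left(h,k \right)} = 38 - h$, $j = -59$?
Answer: $\frac{10395}{1012621} \approx 0.010265$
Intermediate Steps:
$U{\left(E,W \right)} = - \frac{W}{7}$
$m{\left(N,u \right)} = 4 N u$
$o = \frac{4306}{10395}$ ($o = \frac{\left(- \frac{1}{7}\right) \left(-69\right)}{1980} - \frac{663}{4 \cdot 9 \left(-45\right)} = \frac{69}{7} \cdot \frac{1}{1980} - \frac{663}{-1620} = \frac{23}{4620} - - \frac{221}{540} = \frac{23}{4620} + \frac{221}{540} = \frac{4306}{10395} \approx 0.41424$)
$\frac{1}{H{\left(j,-69 \right)} + o} = \frac{1}{\left(38 - -59\right) + \frac{4306}{10395}} = \frac{1}{\left(38 + 59\right) + \frac{4306}{10395}} = \frac{1}{97 + \frac{4306}{10395}} = \frac{1}{\frac{1012621}{10395}} = \frac{10395}{1012621}$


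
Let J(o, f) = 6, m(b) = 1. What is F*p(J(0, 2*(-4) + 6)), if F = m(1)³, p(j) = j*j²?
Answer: 216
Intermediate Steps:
p(j) = j³
F = 1 (F = 1³ = 1)
F*p(J(0, 2*(-4) + 6)) = 1*6³ = 1*216 = 216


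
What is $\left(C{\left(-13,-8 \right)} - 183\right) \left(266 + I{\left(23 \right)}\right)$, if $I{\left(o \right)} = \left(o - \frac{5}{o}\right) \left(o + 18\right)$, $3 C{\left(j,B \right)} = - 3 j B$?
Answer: $- \frac{7921774}{23} \approx -3.4443 \cdot 10^{5}$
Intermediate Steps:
$C{\left(j,B \right)} = - B j$ ($C{\left(j,B \right)} = \frac{- 3 j B}{3} = \frac{\left(-3\right) B j}{3} = - B j$)
$I{\left(o \right)} = \left(18 + o\right) \left(o - \frac{5}{o}\right)$ ($I{\left(o \right)} = \left(o - \frac{5}{o}\right) \left(18 + o\right) = \left(18 + o\right) \left(o - \frac{5}{o}\right)$)
$\left(C{\left(-13,-8 \right)} - 183\right) \left(266 + I{\left(23 \right)}\right) = \left(\left(-1\right) \left(-8\right) \left(-13\right) - 183\right) \left(266 + \left(-5 + 23^{2} - \frac{90}{23} + 18 \cdot 23\right)\right) = \left(-104 - 183\right) \left(266 + \left(-5 + 529 - \frac{90}{23} + 414\right)\right) = - 287 \left(266 + \left(-5 + 529 - \frac{90}{23} + 414\right)\right) = - 287 \left(266 + \frac{21484}{23}\right) = \left(-287\right) \frac{27602}{23} = - \frac{7921774}{23}$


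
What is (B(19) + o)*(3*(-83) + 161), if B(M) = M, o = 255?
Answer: -24112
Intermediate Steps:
(B(19) + o)*(3*(-83) + 161) = (19 + 255)*(3*(-83) + 161) = 274*(-249 + 161) = 274*(-88) = -24112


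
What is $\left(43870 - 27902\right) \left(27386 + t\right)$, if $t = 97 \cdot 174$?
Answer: $706807552$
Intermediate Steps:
$t = 16878$
$\left(43870 - 27902\right) \left(27386 + t\right) = \left(43870 - 27902\right) \left(27386 + 16878\right) = 15968 \cdot 44264 = 706807552$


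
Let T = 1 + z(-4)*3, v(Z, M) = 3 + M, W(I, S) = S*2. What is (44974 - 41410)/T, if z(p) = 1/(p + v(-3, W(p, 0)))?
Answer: -1782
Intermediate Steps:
W(I, S) = 2*S
z(p) = 1/(3 + p) (z(p) = 1/(p + (3 + 2*0)) = 1/(p + (3 + 0)) = 1/(p + 3) = 1/(3 + p))
T = -2 (T = 1 + 3/(3 - 4) = 1 + 3/(-1) = 1 - 1*3 = 1 - 3 = -2)
(44974 - 41410)/T = (44974 - 41410)/(-2) = 3564*(-½) = -1782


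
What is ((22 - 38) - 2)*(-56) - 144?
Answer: 864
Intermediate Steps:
((22 - 38) - 2)*(-56) - 144 = (-16 - 2)*(-56) - 144 = -18*(-56) - 144 = 1008 - 144 = 864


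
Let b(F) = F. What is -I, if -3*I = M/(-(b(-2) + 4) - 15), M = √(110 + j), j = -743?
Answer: -I*√633/51 ≈ -0.49332*I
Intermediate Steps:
M = I*√633 (M = √(110 - 743) = √(-633) = I*√633 ≈ 25.159*I)
I = I*√633/51 (I = -I*√633/(3*(-(-2 + 4) - 15)) = -I*√633/(3*(-1*2 - 15)) = -I*√633/(3*(-2 - 15)) = -I*√633/(3*(-17)) = -(-1)*I*√633/51 = I*√633/51 ≈ 0.49332*I)
-I = -I*√633/51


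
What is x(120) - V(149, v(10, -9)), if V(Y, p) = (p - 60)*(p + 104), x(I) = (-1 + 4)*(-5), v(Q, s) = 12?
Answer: 5553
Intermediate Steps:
x(I) = -15 (x(I) = 3*(-5) = -15)
V(Y, p) = (-60 + p)*(104 + p)
x(120) - V(149, v(10, -9)) = -15 - (-6240 + 12² + 44*12) = -15 - (-6240 + 144 + 528) = -15 - 1*(-5568) = -15 + 5568 = 5553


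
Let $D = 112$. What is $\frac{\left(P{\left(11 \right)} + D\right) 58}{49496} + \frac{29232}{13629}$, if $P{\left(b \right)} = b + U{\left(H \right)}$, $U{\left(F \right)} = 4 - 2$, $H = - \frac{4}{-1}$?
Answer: $\frac{36801841}{16061452} \approx 2.2913$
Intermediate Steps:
$H = 4$ ($H = \left(-4\right) \left(-1\right) = 4$)
$U{\left(F \right)} = 2$
$P{\left(b \right)} = 2 + b$ ($P{\left(b \right)} = b + 2 = 2 + b$)
$\frac{\left(P{\left(11 \right)} + D\right) 58}{49496} + \frac{29232}{13629} = \frac{\left(\left(2 + 11\right) + 112\right) 58}{49496} + \frac{29232}{13629} = \left(13 + 112\right) 58 \cdot \frac{1}{49496} + 29232 \cdot \frac{1}{13629} = 125 \cdot 58 \cdot \frac{1}{49496} + \frac{1392}{649} = 7250 \cdot \frac{1}{49496} + \frac{1392}{649} = \frac{3625}{24748} + \frac{1392}{649} = \frac{36801841}{16061452}$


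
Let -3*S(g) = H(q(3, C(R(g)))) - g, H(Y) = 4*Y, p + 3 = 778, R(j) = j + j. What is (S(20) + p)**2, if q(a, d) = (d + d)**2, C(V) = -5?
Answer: 3783025/9 ≈ 4.2034e+5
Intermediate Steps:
R(j) = 2*j
p = 775 (p = -3 + 778 = 775)
q(a, d) = 4*d**2 (q(a, d) = (2*d)**2 = 4*d**2)
S(g) = -400/3 + g/3 (S(g) = -(4*(4*(-5)**2) - g)/3 = -(4*(4*25) - g)/3 = -(4*100 - g)/3 = -(400 - g)/3 = -400/3 + g/3)
(S(20) + p)**2 = ((-400/3 + (1/3)*20) + 775)**2 = ((-400/3 + 20/3) + 775)**2 = (-380/3 + 775)**2 = (1945/3)**2 = 3783025/9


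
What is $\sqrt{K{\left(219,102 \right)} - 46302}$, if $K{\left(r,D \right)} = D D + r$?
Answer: $i \sqrt{35679} \approx 188.89 i$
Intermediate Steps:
$K{\left(r,D \right)} = r + D^{2}$ ($K{\left(r,D \right)} = D^{2} + r = r + D^{2}$)
$\sqrt{K{\left(219,102 \right)} - 46302} = \sqrt{\left(219 + 102^{2}\right) - 46302} = \sqrt{\left(219 + 10404\right) - 46302} = \sqrt{10623 - 46302} = \sqrt{-35679} = i \sqrt{35679}$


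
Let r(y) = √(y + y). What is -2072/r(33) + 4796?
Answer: 4796 - 1036*√66/33 ≈ 4541.0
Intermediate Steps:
r(y) = √2*√y (r(y) = √(2*y) = √2*√y)
-2072/r(33) + 4796 = -2072*√66/66 + 4796 = -1036*√66/33 + 4796 = 4796 - 1036*√66/33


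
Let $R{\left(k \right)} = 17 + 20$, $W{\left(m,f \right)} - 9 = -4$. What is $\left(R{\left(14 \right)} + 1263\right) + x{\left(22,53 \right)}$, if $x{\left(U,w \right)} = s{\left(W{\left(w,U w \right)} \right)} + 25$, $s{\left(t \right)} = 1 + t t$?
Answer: $1351$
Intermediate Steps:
$W{\left(m,f \right)} = 5$ ($W{\left(m,f \right)} = 9 - 4 = 5$)
$s{\left(t \right)} = 1 + t^{2}$
$R{\left(k \right)} = 37$
$x{\left(U,w \right)} = 51$ ($x{\left(U,w \right)} = \left(1 + 5^{2}\right) + 25 = \left(1 + 25\right) + 25 = 26 + 25 = 51$)
$\left(R{\left(14 \right)} + 1263\right) + x{\left(22,53 \right)} = \left(37 + 1263\right) + 51 = 1300 + 51 = 1351$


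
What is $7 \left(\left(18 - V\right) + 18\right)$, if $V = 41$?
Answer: $-35$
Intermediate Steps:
$7 \left(\left(18 - V\right) + 18\right) = 7 \left(\left(18 - 41\right) + 18\right) = 7 \left(-23 + 18\right) = 7 \left(-5\right) = -35$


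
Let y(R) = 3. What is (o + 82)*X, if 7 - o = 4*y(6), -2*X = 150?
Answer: -5775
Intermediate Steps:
X = -75 (X = -½*150 = -75)
o = -5 (o = 7 - 4*3 = 7 - 1*12 = 7 - 12 = -5)
(o + 82)*X = (-5 + 82)*(-75) = 77*(-75) = -5775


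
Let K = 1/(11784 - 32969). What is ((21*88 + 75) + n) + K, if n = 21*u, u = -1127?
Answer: -460646641/21185 ≈ -21744.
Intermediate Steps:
n = -23667 (n = 21*(-1127) = -23667)
K = -1/21185 (K = 1/(-21185) = -1/21185 ≈ -4.7203e-5)
((21*88 + 75) + n) + K = ((21*88 + 75) - 23667) - 1/21185 = ((1848 + 75) - 23667) - 1/21185 = (1923 - 23667) - 1/21185 = -21744 - 1/21185 = -460646641/21185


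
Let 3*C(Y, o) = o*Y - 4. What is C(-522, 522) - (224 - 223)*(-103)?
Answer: -272179/3 ≈ -90726.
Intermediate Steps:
C(Y, o) = -4/3 + Y*o/3 (C(Y, o) = (o*Y - 4)/3 = (Y*o - 4)/3 = (-4 + Y*o)/3 = -4/3 + Y*o/3)
C(-522, 522) - (224 - 223)*(-103) = (-4/3 + (1/3)*(-522)*522) - (224 - 223)*(-103) = (-4/3 - 90828) - (-103) = -272488/3 - 1*(-103) = -272488/3 + 103 = -272179/3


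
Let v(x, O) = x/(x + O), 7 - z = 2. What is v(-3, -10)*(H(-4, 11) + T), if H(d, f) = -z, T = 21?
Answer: 48/13 ≈ 3.6923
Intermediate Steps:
z = 5 (z = 7 - 1*2 = 7 - 2 = 5)
H(d, f) = -5 (H(d, f) = -1*5 = -5)
v(x, O) = x/(O + x)
v(-3, -10)*(H(-4, 11) + T) = (-3/(-10 - 3))*(-5 + 21) = -3/(-13)*16 = -3*(-1/13)*16 = (3/13)*16 = 48/13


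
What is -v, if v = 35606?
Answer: -35606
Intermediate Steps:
-v = -1*35606 = -35606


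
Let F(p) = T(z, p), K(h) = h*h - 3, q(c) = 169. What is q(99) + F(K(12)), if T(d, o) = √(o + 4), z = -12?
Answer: 169 + √145 ≈ 181.04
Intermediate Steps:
K(h) = -3 + h² (K(h) = h² - 3 = -3 + h²)
T(d, o) = √(4 + o)
F(p) = √(4 + p)
q(99) + F(K(12)) = 169 + √(4 + (-3 + 12²)) = 169 + √(4 + (-3 + 144)) = 169 + √(4 + 141) = 169 + √145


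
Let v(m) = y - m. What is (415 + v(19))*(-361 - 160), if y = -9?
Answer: -201627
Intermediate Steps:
v(m) = -9 - m
(415 + v(19))*(-361 - 160) = (415 + (-9 - 1*19))*(-361 - 160) = (415 + (-9 - 19))*(-521) = (415 - 28)*(-521) = 387*(-521) = -201627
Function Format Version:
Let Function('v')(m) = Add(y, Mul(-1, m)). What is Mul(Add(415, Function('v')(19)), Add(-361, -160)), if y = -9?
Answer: -201627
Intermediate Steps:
Function('v')(m) = Add(-9, Mul(-1, m))
Mul(Add(415, Function('v')(19)), Add(-361, -160)) = Mul(Add(415, Add(-9, Mul(-1, 19))), Add(-361, -160)) = Mul(Add(415, Add(-9, -19)), -521) = Mul(Add(415, -28), -521) = Mul(387, -521) = -201627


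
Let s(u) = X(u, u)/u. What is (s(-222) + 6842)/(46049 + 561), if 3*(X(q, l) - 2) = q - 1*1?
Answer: 4556989/31042260 ≈ 0.14680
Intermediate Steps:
X(q, l) = 5/3 + q/3 (X(q, l) = 2 + (q - 1*1)/3 = 2 + (q - 1)/3 = 2 + (-1 + q)/3 = 2 + (-⅓ + q/3) = 5/3 + q/3)
s(u) = (5/3 + u/3)/u
(s(-222) + 6842)/(46049 + 561) = ((⅓)*(5 - 222)/(-222) + 6842)/(46049 + 561) = ((⅓)*(-1/222)*(-217) + 6842)/46610 = (217/666 + 6842)*(1/46610) = (4556989/666)*(1/46610) = 4556989/31042260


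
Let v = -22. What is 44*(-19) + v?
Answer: -858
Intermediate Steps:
44*(-19) + v = 44*(-19) - 22 = -836 - 22 = -858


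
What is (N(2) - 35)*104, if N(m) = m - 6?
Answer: -4056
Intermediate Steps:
N(m) = -6 + m
(N(2) - 35)*104 = ((-6 + 2) - 35)*104 = (-4 - 35)*104 = -39*104 = -4056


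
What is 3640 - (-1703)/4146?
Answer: 15093143/4146 ≈ 3640.4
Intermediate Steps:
3640 - (-1703)/4146 = 3640 - 1*(-1703/4146) = 3640 + 1703/4146 = 15093143/4146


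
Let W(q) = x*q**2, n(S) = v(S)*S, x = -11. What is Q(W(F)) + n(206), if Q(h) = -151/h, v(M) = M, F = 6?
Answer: 16804807/396 ≈ 42436.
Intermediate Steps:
n(S) = S**2 (n(S) = S*S = S**2)
W(q) = -11*q**2
Q(W(F)) + n(206) = -151/((-11*6**2)) + 206**2 = -151/((-11*36)) + 42436 = -151/(-396) + 42436 = -151*(-1/396) + 42436 = 151/396 + 42436 = 16804807/396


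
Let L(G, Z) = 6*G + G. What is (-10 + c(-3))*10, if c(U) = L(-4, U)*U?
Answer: 740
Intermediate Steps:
L(G, Z) = 7*G
c(U) = -28*U (c(U) = (7*(-4))*U = -28*U)
(-10 + c(-3))*10 = (-10 - 28*(-3))*10 = (-10 + 84)*10 = 74*10 = 740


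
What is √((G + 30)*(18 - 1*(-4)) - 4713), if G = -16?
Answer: I*√4405 ≈ 66.37*I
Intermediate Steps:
√((G + 30)*(18 - 1*(-4)) - 4713) = √((-16 + 30)*(18 - 1*(-4)) - 4713) = √(14*(18 + 4) - 4713) = √(14*22 - 4713) = √(308 - 4713) = √(-4405) = I*√4405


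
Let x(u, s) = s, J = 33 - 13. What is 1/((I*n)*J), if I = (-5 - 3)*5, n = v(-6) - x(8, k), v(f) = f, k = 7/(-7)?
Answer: 1/4000 ≈ 0.00025000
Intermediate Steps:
k = -1 (k = 7*(-1/7) = -1)
J = 20
n = -5 (n = -6 - 1*(-1) = -6 + 1 = -5)
I = -40 (I = -8*5 = -40)
1/((I*n)*J) = 1/(-40*(-5)*20) = 1/(200*20) = 1/4000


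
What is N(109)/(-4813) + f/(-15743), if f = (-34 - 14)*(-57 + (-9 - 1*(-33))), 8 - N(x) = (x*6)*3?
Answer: 23138030/75771059 ≈ 0.30537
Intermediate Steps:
N(x) = 8 - 18*x (N(x) = 8 - x*6*3 = 8 - 6*x*3 = 8 - 18*x)
f = 1584 (f = -48*(-57 + (-9 + 33)) = -48*(-57 + 24) = -48*(-33) = 1584)
N(109)/(-4813) + f/(-15743) = (8 - 18*109)/(-4813) + 1584/(-15743) = (8 - 1962)*(-1/4813) + 1584*(-1/15743) = -1954*(-1/4813) - 1584/15743 = 1954/4813 - 1584/15743 = 23138030/75771059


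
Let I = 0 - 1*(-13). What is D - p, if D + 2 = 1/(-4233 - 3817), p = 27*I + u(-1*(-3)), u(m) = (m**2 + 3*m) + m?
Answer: -3010701/8050 ≈ -374.00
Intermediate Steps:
u(m) = m**2 + 4*m
I = 13 (I = 0 + 13 = 13)
p = 372 (p = 27*13 + (-1*(-3))*(4 - 1*(-3)) = 351 + 3*(4 + 3) = 351 + 3*7 = 351 + 21 = 372)
D = -16101/8050 (D = -2 + 1/(-4233 - 3817) = -2 + 1/(-8050) = -2 - 1/8050 = -16101/8050 ≈ -2.0001)
D - p = -16101/8050 - 1*372 = -16101/8050 - 372 = -3010701/8050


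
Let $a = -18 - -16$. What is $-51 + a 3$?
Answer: $-57$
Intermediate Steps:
$a = -2$ ($a = -18 + 16 = -2$)
$-51 + a 3 = -51 - 6 = -57$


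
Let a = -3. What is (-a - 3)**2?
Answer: 0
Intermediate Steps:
(-a - 3)**2 = (-1*(-3) - 3)**2 = (3 - 3)**2 = 0**2 = 0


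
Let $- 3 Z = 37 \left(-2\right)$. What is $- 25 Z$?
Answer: $- \frac{1850}{3} \approx -616.67$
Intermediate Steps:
$Z = \frac{74}{3}$ ($Z = - \frac{37 \left(-2\right)}{3} = \left(- \frac{1}{3}\right) \left(-74\right) = \frac{74}{3} \approx 24.667$)
$- 25 Z = \left(-25\right) \frac{74}{3} = - \frac{1850}{3}$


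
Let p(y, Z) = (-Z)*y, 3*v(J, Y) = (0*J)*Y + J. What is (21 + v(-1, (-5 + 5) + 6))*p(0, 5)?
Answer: 0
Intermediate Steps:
v(J, Y) = J/3 (v(J, Y) = ((0*J)*Y + J)/3 = (0*Y + J)/3 = (0 + J)/3 = J/3)
p(y, Z) = -Z*y
(21 + v(-1, (-5 + 5) + 6))*p(0, 5) = (21 + (⅓)*(-1))*(-1*5*0) = (21 - ⅓)*0 = (62/3)*0 = 0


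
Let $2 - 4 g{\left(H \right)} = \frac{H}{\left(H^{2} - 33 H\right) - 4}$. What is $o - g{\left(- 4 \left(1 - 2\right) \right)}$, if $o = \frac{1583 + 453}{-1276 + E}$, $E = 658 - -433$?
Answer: $- \frac{51121}{4440} \approx -11.514$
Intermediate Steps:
$E = 1091$ ($E = 658 + 433 = 1091$)
$g{\left(H \right)} = \frac{1}{2} - \frac{H}{4 \left(-4 + H^{2} - 33 H\right)}$ ($g{\left(H \right)} = \frac{1}{2} - \frac{H \frac{1}{\left(H^{2} - 33 H\right) - 4}}{4} = \frac{1}{2} - \frac{H \frac{1}{-4 + H^{2} - 33 H}}{4} = \frac{1}{2} - \frac{H}{4 \left(-4 + H^{2} - 33 H\right)}$)
$o = - \frac{2036}{185}$ ($o = \frac{1583 + 453}{-1276 + 1091} = \frac{2036}{-185} = 2036 \left(- \frac{1}{185}\right) = - \frac{2036}{185} \approx -11.005$)
$o - g{\left(- 4 \left(1 - 2\right) \right)} = - \frac{2036}{185} - \frac{8 - 2 \left(- 4 \left(1 - 2\right)\right)^{2} + 67 \left(- 4 \left(1 - 2\right)\right)}{4 \left(4 - \left(- 4 \left(1 - 2\right)\right)^{2} + 33 \left(- 4 \left(1 - 2\right)\right)\right)} = - \frac{2036}{185} - \frac{8 - 2 \left(\left(-4\right) \left(-1\right)\right)^{2} + 67 \left(\left(-4\right) \left(-1\right)\right)}{4 \left(4 - \left(\left(-4\right) \left(-1\right)\right)^{2} + 33 \left(\left(-4\right) \left(-1\right)\right)\right)} = - \frac{2036}{185} - \frac{8 - 2 \cdot 4^{2} + 67 \cdot 4}{4 \left(4 - 4^{2} + 33 \cdot 4\right)} = - \frac{2036}{185} - \frac{8 - 32 + 268}{4 \left(4 - 16 + 132\right)} = - \frac{2036}{185} - \frac{1}{4} \cdot \frac{1}{120} \cdot 244 = - \frac{2036}{185} - \frac{61}{120} = - \frac{51121}{4440}$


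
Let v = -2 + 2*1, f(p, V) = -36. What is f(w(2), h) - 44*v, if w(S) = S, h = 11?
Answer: -36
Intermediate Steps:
v = 0 (v = -2 + 2 = 0)
f(w(2), h) - 44*v = -36 - 44*0 = -36 - 1*0 = -36 + 0 = -36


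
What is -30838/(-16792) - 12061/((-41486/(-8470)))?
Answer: -428533864343/174158228 ≈ -2460.6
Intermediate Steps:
-30838/(-16792) - 12061/((-41486/(-8470))) = -30838*(-1/16792) - 12061/((-41486*(-1/8470))) = 15419/8396 - 12061/20743/4235 = 15419/8396 - 12061*4235/20743 = 15419/8396 - 51078335/20743 = -428533864343/174158228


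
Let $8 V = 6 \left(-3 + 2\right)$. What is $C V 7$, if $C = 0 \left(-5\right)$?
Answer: $0$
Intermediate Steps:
$V = - \frac{3}{4}$ ($V = \frac{6 \left(-3 + 2\right)}{8} = \frac{6 \left(-1\right)}{8} = \frac{1}{8} \left(-6\right) = - \frac{3}{4} \approx -0.75$)
$C = 0$
$C V 7 = 0 \left(- \frac{3}{4}\right) 7 = 0 \cdot 7 = 0$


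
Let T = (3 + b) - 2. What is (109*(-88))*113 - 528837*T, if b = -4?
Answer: 502615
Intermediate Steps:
T = -3 (T = (3 - 4) - 2 = -1 - 2 = -3)
(109*(-88))*113 - 528837*T = (109*(-88))*113 - 528837*(-3) = -9592*113 - 1*(-1586511) = -1083896 + 1586511 = 502615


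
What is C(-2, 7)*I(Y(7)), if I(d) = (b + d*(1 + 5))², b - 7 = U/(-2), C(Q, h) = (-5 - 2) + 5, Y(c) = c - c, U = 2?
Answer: -72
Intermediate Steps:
Y(c) = 0
C(Q, h) = -2 (C(Q, h) = -7 + 5 = -2)
b = 6 (b = 7 + 2/(-2) = 7 + 2*(-½) = 7 - 1 = 6)
I(d) = (6 + 6*d)² (I(d) = (6 + d*(1 + 5))² = (6 + d*6)² = (6 + 6*d)²)
C(-2, 7)*I(Y(7)) = -72*(1 + 0)² = -72*1² = -72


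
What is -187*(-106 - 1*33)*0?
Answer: 0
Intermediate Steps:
-187*(-106 - 1*33)*0 = -187*(-106 - 33)*0 = -187*(-139)*0 = 25993*0 = 0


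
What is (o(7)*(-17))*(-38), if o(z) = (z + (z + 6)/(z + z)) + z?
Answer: 67507/7 ≈ 9643.9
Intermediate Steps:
o(z) = 2*z + (6 + z)/(2*z) (o(z) = (z + (6 + z)/((2*z))) + z = (z + (6 + z)*(1/(2*z))) + z = (z + (6 + z)/(2*z)) + z = 2*z + (6 + z)/(2*z))
(o(7)*(-17))*(-38) = ((1/2 + 2*7 + 3/7)*(-17))*(-38) = ((1/2 + 14 + 3*(1/7))*(-17))*(-38) = ((1/2 + 14 + 3/7)*(-17))*(-38) = ((209/14)*(-17))*(-38) = -3553/14*(-38) = 67507/7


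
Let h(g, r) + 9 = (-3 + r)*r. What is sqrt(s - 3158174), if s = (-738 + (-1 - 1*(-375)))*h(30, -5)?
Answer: 3*I*sqrt(352162) ≈ 1780.3*I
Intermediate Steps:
h(g, r) = -9 + r*(-3 + r) (h(g, r) = -9 + (-3 + r)*r = -9 + r*(-3 + r))
s = -11284 (s = (-738 + (-1 - 1*(-375)))*(-9 + (-5)**2 - 3*(-5)) = (-738 + (-1 + 375))*(-9 + 25 + 15) = (-738 + 374)*31 = -364*31 = -11284)
sqrt(s - 3158174) = sqrt(-11284 - 3158174) = sqrt(-3169458) = 3*I*sqrt(352162)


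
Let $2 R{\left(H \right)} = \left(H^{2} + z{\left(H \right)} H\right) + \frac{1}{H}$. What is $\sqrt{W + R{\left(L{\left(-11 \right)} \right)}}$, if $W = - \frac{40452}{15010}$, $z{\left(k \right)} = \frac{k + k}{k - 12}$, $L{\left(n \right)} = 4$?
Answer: $\frac{\sqrt{3091114370}}{30020} \approx 1.852$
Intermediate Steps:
$z{\left(k \right)} = \frac{2 k}{-12 + k}$
$R{\left(H \right)} = \frac{1}{2 H} + \frac{H^{2}}{2} + \frac{H^{2}}{-12 + H}$ ($R{\left(H \right)} = \frac{\left(H^{2} + \frac{2 H}{-12 + H} H\right) + \frac{1}{H}}{2} = \frac{\left(H^{2} + \frac{2 H^{2}}{-12 + H}\right) + \frac{1}{H}}{2} = \frac{\frac{1}{H} + H^{2} + \frac{2 H^{2}}{-12 + H}}{2} = \frac{1}{2 H} + \frac{H^{2}}{2} + \frac{H^{2}}{-12 + H}$)
$W = - \frac{20226}{7505}$ ($W = \left(-40452\right) \frac{1}{15010} = - \frac{20226}{7505} \approx -2.695$)
$\sqrt{W + R{\left(L{\left(-11 \right)} \right)}} = \sqrt{- \frac{20226}{7505} + \frac{-12 + 4 + 4^{3} \left(-10 + 4\right)}{2 \cdot 4 \left(-12 + 4\right)}} = \sqrt{- \frac{20226}{7505} + \frac{1}{2} \cdot \frac{1}{4} \frac{1}{-8} \left(-12 + 4 + 64 \left(-6\right)\right)} = \sqrt{- \frac{20226}{7505} + \frac{1}{2} \cdot \frac{1}{4} \left(- \frac{1}{8}\right) \left(-12 + 4 - 384\right)} = \sqrt{- \frac{20226}{7505} + \frac{1}{2} \cdot \frac{1}{4} \left(- \frac{1}{8}\right) \left(-392\right)} = \sqrt{- \frac{20226}{7505} + \frac{49}{8}} = \sqrt{\frac{205937}{60040}} = \frac{\sqrt{3091114370}}{30020}$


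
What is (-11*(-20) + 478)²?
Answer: 487204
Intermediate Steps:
(-11*(-20) + 478)² = (220 + 478)² = 698² = 487204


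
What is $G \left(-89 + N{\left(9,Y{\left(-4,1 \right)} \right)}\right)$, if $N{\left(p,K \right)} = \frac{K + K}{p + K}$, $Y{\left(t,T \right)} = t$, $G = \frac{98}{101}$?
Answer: $- \frac{44394}{505} \approx -87.909$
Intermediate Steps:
$G = \frac{98}{101}$ ($G = 98 \cdot \frac{1}{101} = \frac{98}{101} \approx 0.9703$)
$N{\left(p,K \right)} = \frac{2 K}{K + p}$
$G \left(-89 + N{\left(9,Y{\left(-4,1 \right)} \right)}\right) = \frac{98 \left(-89 + 2 \left(-4\right) \frac{1}{-4 + 9}\right)}{101} = \frac{98 \left(-89 + 2 \left(-4\right) \frac{1}{5}\right)}{101} = \frac{98 \left(-89 - \frac{8}{5}\right)}{101} = \frac{98}{101} \left(- \frac{453}{5}\right) = - \frac{44394}{505}$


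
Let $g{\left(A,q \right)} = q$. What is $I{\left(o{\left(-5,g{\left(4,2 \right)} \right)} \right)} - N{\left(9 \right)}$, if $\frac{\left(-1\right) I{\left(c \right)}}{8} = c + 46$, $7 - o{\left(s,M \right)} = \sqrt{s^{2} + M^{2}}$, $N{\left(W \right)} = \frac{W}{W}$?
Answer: $-425 + 8 \sqrt{29} \approx -381.92$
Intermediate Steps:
$N{\left(W \right)} = 1$
$o{\left(s,M \right)} = 7 - \sqrt{M^{2} + s^{2}}$ ($o{\left(s,M \right)} = 7 - \sqrt{s^{2} + M^{2}} = 7 - \sqrt{M^{2} + s^{2}}$)
$I{\left(c \right)} = -368 - 8 c$ ($I{\left(c \right)} = - 8 \left(c + 46\right) = - 8 \left(46 + c\right) = -368 - 8 c$)
$I{\left(o{\left(-5,g{\left(4,2 \right)} \right)} \right)} - N{\left(9 \right)} = \left(-368 - 8 \left(7 - \sqrt{2^{2} + \left(-5\right)^{2}}\right)\right) - 1 = \left(-368 - 8 \left(7 - \sqrt{4 + 25}\right)\right) - 1 = \left(-368 - 8 \left(7 - \sqrt{29}\right)\right) - 1 = \left(-368 - \left(56 - 8 \sqrt{29}\right)\right) - 1 = \left(-424 + 8 \sqrt{29}\right) - 1 = -425 + 8 \sqrt{29}$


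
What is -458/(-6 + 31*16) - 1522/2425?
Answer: -185643/118825 ≈ -1.5623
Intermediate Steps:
-458/(-6 + 31*16) - 1522/2425 = -458/(-6 + 496) - 1522*1/2425 = -458/490 - 1522/2425 = -458*1/490 - 1522/2425 = -229/245 - 1522/2425 = -185643/118825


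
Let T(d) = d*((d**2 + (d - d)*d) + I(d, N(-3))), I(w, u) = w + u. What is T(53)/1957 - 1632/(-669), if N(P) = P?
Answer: 34855129/436411 ≈ 79.868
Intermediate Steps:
I(w, u) = u + w
T(d) = d*(-3 + d + d**2) (T(d) = d*((d**2 + (d - d)*d) + (-3 + d)) = d*((d**2 + 0*d) + (-3 + d)) = d*((d**2 + 0) + (-3 + d)) = d*(d**2 + (-3 + d)) = d*(-3 + d + d**2))
T(53)/1957 - 1632/(-669) = (53*(-3 + 53 + 53**2))/1957 - 1632/(-669) = (53*(-3 + 53 + 2809))*(1/1957) - 1632*(-1/669) = (53*2859)*(1/1957) + 544/223 = 151527*(1/1957) + 544/223 = 151527/1957 + 544/223 = 34855129/436411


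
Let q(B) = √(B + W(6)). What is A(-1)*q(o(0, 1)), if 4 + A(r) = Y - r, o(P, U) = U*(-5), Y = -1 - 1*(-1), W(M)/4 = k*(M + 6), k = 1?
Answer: -3*√43 ≈ -19.672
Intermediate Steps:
W(M) = 24 + 4*M (W(M) = 4*(1*(M + 6)) = 4*(1*(6 + M)) = 4*(6 + M) = 24 + 4*M)
Y = 0 (Y = -1 + 1 = 0)
o(P, U) = -5*U
A(r) = -4 - r (A(r) = -4 + (0 - r) = -4 - r)
q(B) = √(48 + B) (q(B) = √(B + (24 + 4*6)) = √(B + (24 + 24)) = √(B + 48) = √(48 + B))
A(-1)*q(o(0, 1)) = (-4 - 1*(-1))*√(48 - 5*1) = (-4 + 1)*√(48 - 5) = -3*√43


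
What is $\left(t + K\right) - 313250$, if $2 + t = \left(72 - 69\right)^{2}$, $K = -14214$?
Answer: $-327457$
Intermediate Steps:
$t = 7$ ($t = -2 + \left(72 - 69\right)^{2} = -2 + 3^{2} = -2 + 9 = 7$)
$\left(t + K\right) - 313250 = \left(7 - 14214\right) - 313250 = -14207 - 313250 = -327457$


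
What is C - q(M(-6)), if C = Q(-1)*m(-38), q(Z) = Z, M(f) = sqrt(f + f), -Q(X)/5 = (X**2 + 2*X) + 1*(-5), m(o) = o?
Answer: -1140 - 2*I*sqrt(3) ≈ -1140.0 - 3.4641*I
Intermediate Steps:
Q(X) = 25 - 10*X - 5*X**2 (Q(X) = -5*((X**2 + 2*X) + 1*(-5)) = -5*((X**2 + 2*X) - 5) = -5*(-5 + X**2 + 2*X) = 25 - 10*X - 5*X**2)
M(f) = sqrt(2)*sqrt(f) (M(f) = sqrt(2*f) = sqrt(2)*sqrt(f))
C = -1140 (C = (25 - 10*(-1) - 5*(-1)**2)*(-38) = (25 + 10 - 5*1)*(-38) = (25 + 10 - 5)*(-38) = 30*(-38) = -1140)
C - q(M(-6)) = -1140 - sqrt(2)*sqrt(-6) = -1140 - sqrt(2)*I*sqrt(6) = -1140 - 2*I*sqrt(3)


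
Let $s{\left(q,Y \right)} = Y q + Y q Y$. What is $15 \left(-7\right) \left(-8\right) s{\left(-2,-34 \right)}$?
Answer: $-1884960$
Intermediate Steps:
$s{\left(q,Y \right)} = Y q + q Y^{2}$
$15 \left(-7\right) \left(-8\right) s{\left(-2,-34 \right)} = 15 \left(-7\right) \left(-8\right) \left(\left(-34\right) \left(-2\right) \left(1 - 34\right)\right) = \left(-105\right) \left(-8\right) \left(\left(-34\right) \left(-2\right) \left(-33\right)\right) = 840 \left(-2244\right) = -1884960$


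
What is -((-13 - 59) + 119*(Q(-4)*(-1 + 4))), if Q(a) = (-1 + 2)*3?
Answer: -999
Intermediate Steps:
Q(a) = 3 (Q(a) = 1*3 = 3)
-((-13 - 59) + 119*(Q(-4)*(-1 + 4))) = -((-13 - 59) + 119*(3*(-1 + 4))) = -(-72 + 119*(3*3)) = -(-72 + 119*9) = -(-72 + 1071) = -1*999 = -999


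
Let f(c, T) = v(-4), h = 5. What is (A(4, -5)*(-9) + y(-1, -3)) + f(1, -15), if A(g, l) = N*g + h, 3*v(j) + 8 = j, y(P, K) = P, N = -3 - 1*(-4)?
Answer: -86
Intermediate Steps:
N = 1 (N = -3 + 4 = 1)
v(j) = -8/3 + j/3
f(c, T) = -4 (f(c, T) = -8/3 + (⅓)*(-4) = -8/3 - 4/3 = -4)
A(g, l) = 5 + g (A(g, l) = 1*g + 5 = g + 5 = 5 + g)
(A(4, -5)*(-9) + y(-1, -3)) + f(1, -15) = ((5 + 4)*(-9) - 1) - 4 = (9*(-9) - 1) - 4 = (-81 - 1) - 4 = -82 - 4 = -86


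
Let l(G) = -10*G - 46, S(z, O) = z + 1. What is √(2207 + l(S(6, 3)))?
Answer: √2091 ≈ 45.727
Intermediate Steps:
S(z, O) = 1 + z
l(G) = -46 - 10*G
√(2207 + l(S(6, 3))) = √(2207 + (-46 - 10*(1 + 6))) = √(2207 + (-46 - 10*7)) = √(2207 + (-46 - 70)) = √(2207 - 116) = √2091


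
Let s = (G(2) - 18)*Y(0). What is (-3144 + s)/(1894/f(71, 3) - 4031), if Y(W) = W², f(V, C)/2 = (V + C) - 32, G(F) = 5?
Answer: 132048/168355 ≈ 0.78434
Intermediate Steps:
f(V, C) = -64 + 2*C + 2*V (f(V, C) = 2*((V + C) - 32) = 2*((C + V) - 32) = 2*(-32 + C + V) = -64 + 2*C + 2*V)
s = 0 (s = (5 - 18)*0² = -13*0 = 0)
(-3144 + s)/(1894/f(71, 3) - 4031) = (-3144 + 0)/(1894/(-64 + 2*3 + 2*71) - 4031) = -3144/(1894/(-64 + 6 + 142) - 4031) = -3144/(1894/84 - 4031) = -3144/(1894*(1/84) - 4031) = -3144/(947/42 - 4031) = -3144/(-168355/42) = -3144*(-42/168355) = 132048/168355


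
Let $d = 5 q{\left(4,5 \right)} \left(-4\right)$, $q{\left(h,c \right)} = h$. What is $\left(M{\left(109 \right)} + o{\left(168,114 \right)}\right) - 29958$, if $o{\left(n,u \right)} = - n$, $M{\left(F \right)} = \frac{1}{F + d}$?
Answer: $- \frac{873653}{29} \approx -30126.0$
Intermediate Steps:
$d = -80$ ($d = 5 \cdot 4 \left(-4\right) = 20 \left(-4\right) = -80$)
$M{\left(F \right)} = \frac{1}{-80 + F}$ ($M{\left(F \right)} = \frac{1}{F - 80} = \frac{1}{-80 + F}$)
$\left(M{\left(109 \right)} + o{\left(168,114 \right)}\right) - 29958 = \left(\frac{1}{-80 + 109} - 168\right) - 29958 = \left(\frac{1}{29} - 168\right) - 29958 = - \frac{4871}{29} - 29958 = - \frac{873653}{29}$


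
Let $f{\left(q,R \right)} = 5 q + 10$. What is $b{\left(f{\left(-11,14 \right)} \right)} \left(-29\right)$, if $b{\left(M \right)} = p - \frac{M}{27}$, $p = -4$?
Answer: $\frac{203}{3} \approx 67.667$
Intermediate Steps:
$f{\left(q,R \right)} = 10 + 5 q$
$b{\left(M \right)} = -4 - \frac{M}{27}$
$b{\left(f{\left(-11,14 \right)} \right)} \left(-29\right) = \left(-4 - \frac{10 + 5 \left(-11\right)}{27}\right) \left(-29\right) = \left(-4 - \frac{10 - 55}{27}\right) \left(-29\right) = \left(-4 - - \frac{5}{3}\right) \left(-29\right) = \left(-4 + \frac{5}{3}\right) \left(-29\right) = \left(- \frac{7}{3}\right) \left(-29\right) = \frac{203}{3}$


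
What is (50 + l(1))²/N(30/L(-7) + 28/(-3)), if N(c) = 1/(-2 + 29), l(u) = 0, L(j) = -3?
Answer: 67500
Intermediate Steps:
N(c) = 1/27
(50 + l(1))²/N(30/L(-7) + 28/(-3)) = (50 + 0)²/(1/27) = 50²*27 = 2500*27 = 67500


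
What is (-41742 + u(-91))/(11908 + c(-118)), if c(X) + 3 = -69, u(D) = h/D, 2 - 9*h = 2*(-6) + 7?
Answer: -4883815/1384812 ≈ -3.5267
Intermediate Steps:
h = 7/9 (h = 2/9 - (2*(-6) + 7)/9 = 2/9 - (-12 + 7)/9 = 2/9 - 1/9*(-5) = 2/9 + 5/9 = 7/9 ≈ 0.77778)
u(D) = 7/(9*D)
c(X) = -72 (c(X) = -3 - 69 = -72)
(-41742 + u(-91))/(11908 + c(-118)) = (-41742 + (7/9)/(-91))/(11908 - 72) = (-41742 + (7/9)*(-1/91))/11836 = (-41742 - 1/117)*(1/11836) = -4883815/117*1/11836 = -4883815/1384812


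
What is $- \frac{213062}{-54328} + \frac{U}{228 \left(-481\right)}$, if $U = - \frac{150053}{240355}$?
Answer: $\frac{175505097860377}{44751420320685} \approx 3.9218$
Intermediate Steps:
$U = - \frac{150053}{240355}$ ($U = \left(-150053\right) \frac{1}{240355} = - \frac{150053}{240355} \approx -0.6243$)
$- \frac{213062}{-54328} + \frac{U}{228 \left(-481\right)} = - \frac{213062}{-54328} - \frac{150053}{240355 \cdot 228 \left(-481\right)} = \left(-213062\right) \left(- \frac{1}{54328}\right) - \frac{150053}{240355 \left(-109668\right)} = \frac{106531}{27164} - - \frac{150053}{26359252140} = \frac{106531}{27164} + \frac{150053}{26359252140} = \frac{175505097860377}{44751420320685}$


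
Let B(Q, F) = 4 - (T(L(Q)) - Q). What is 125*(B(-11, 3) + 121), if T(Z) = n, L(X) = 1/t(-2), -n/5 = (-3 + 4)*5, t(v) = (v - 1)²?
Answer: 17375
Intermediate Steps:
t(v) = (-1 + v)²
n = -25 (n = -5*(-3 + 4)*5 = -5*5 = -25)
L(X) = ⅑ (L(X) = 1/((-1 - 2)²) = 1/((-3)²) = 1/9 = ⅑)
T(Z) = -25
B(Q, F) = 29 + Q (B(Q, F) = 4 - (-25 - Q) = 4 + (25 + Q) = 29 + Q)
125*(B(-11, 3) + 121) = 125*((29 - 11) + 121) = 125*(18 + 121) = 125*139 = 17375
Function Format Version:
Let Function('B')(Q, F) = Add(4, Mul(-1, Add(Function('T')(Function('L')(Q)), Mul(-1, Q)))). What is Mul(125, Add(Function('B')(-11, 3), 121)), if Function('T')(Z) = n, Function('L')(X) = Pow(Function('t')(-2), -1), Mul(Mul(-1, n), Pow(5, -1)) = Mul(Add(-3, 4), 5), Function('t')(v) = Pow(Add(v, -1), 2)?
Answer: 17375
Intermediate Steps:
Function('t')(v) = Pow(Add(-1, v), 2)
n = -25 (n = Mul(-5, Mul(Add(-3, 4), 5)) = Mul(-5, Mul(1, 5)) = Mul(-5, 5) = -25)
Function('L')(X) = Rational(1, 9) (Function('L')(X) = Pow(Pow(Add(-1, -2), 2), -1) = Pow(Pow(-3, 2), -1) = Pow(9, -1) = Rational(1, 9))
Function('T')(Z) = -25
Function('B')(Q, F) = Add(29, Q) (Function('B')(Q, F) = Add(4, Mul(-1, Add(-25, Mul(-1, Q)))) = Add(4, Add(25, Q)) = Add(29, Q))
Mul(125, Add(Function('B')(-11, 3), 121)) = Mul(125, Add(Add(29, -11), 121)) = Mul(125, Add(18, 121)) = Mul(125, 139) = 17375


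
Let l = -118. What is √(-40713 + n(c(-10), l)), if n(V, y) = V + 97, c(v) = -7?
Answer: I*√40623 ≈ 201.55*I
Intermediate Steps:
n(V, y) = 97 + V
√(-40713 + n(c(-10), l)) = √(-40713 + (97 - 7)) = √(-40713 + 90) = √(-40623) = I*√40623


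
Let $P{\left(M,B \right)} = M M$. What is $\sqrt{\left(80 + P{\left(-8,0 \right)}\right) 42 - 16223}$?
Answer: $5 i \sqrt{407} \approx 100.87 i$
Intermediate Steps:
$P{\left(M,B \right)} = M^{2}$
$\sqrt{\left(80 + P{\left(-8,0 \right)}\right) 42 - 16223} = \sqrt{\left(80 + \left(-8\right)^{2}\right) 42 - 16223} = \sqrt{\left(80 + 64\right) 42 - 16223} = \sqrt{144 \cdot 42 - 16223} = \sqrt{6048 - 16223} = \sqrt{-10175} = 5 i \sqrt{407}$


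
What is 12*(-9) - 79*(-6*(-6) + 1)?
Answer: -3031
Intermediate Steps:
12*(-9) - 79*(-6*(-6) + 1) = -108 - 79*(36 + 1) = -108 - 79*37 = -108 - 2923 = -3031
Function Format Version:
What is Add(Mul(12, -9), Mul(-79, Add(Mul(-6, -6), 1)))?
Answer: -3031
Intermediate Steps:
Add(Mul(12, -9), Mul(-79, Add(Mul(-6, -6), 1))) = Add(-108, Mul(-79, Add(36, 1))) = Add(-108, Mul(-79, 37)) = Add(-108, -2923) = -3031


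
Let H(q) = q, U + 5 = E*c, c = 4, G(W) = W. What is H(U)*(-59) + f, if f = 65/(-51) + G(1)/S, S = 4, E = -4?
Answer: 252547/204 ≈ 1238.0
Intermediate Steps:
U = -21 (U = -5 - 4*4 = -5 - 16 = -21)
f = -209/204 (f = 65/(-51) + 1/4 = 65*(-1/51) + 1*(1/4) = -65/51 + 1/4 = -209/204 ≈ -1.0245)
H(U)*(-59) + f = -21*(-59) - 209/204 = 1239 - 209/204 = 252547/204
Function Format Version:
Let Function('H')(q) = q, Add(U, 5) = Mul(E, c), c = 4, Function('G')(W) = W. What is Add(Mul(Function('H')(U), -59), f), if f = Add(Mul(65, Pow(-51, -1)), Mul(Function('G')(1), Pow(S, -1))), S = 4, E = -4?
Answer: Rational(252547, 204) ≈ 1238.0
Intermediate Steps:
U = -21 (U = Add(-5, Mul(-4, 4)) = Add(-5, -16) = -21)
f = Rational(-209, 204) (f = Add(Mul(65, Pow(-51, -1)), Mul(1, Pow(4, -1))) = Add(Mul(65, Rational(-1, 51)), Mul(1, Rational(1, 4))) = Add(Rational(-65, 51), Rational(1, 4)) = Rational(-209, 204) ≈ -1.0245)
Add(Mul(Function('H')(U), -59), f) = Add(Mul(-21, -59), Rational(-209, 204)) = Add(1239, Rational(-209, 204)) = Rational(252547, 204)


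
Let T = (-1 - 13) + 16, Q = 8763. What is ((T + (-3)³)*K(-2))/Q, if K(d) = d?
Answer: 50/8763 ≈ 0.0057058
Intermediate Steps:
T = 2 (T = -14 + 16 = 2)
((T + (-3)³)*K(-2))/Q = ((2 + (-3)³)*(-2))/8763 = ((2 - 27)*(-2))*(1/8763) = -25*(-2)*(1/8763) = 50*(1/8763) = 50/8763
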